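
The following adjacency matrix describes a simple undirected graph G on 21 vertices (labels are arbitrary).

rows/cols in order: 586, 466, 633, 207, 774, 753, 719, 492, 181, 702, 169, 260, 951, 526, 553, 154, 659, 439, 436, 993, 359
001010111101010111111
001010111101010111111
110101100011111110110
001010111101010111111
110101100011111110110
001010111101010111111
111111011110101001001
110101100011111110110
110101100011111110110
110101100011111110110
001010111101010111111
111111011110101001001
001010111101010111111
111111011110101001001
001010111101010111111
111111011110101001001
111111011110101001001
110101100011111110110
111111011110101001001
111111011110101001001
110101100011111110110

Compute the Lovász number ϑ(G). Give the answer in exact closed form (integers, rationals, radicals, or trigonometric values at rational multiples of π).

7

Vertex 719 has 14 neighbors: 586, 466, 633, 207, 774, 753, 492, 181, 702, 169, 951, 553, 439, 359.
Vertex 586 has 14 neighbors: 633, 774, 719, 492, 181, 702, 260, 526, 154, 659, 439, 436, 993, 359.
deg(753) = 14; N(753) = {633, 774, 719, 492, 181, 702, 260, 526, 154, 659, 439, 436, 993, 359}.
N(154) = {586, 466, 633, 207, 774, 753, 492, 181, 702, 169, 951, 553, 439, 359}, |N(154)| = 14.
G = K_{7,7,7}: α = 7 = χ(Ḡ), so ϑ = 7.
Numerically 7.0000.
α=7, χ(Ḡ)=7; ϑ=7 lies between (collapsed).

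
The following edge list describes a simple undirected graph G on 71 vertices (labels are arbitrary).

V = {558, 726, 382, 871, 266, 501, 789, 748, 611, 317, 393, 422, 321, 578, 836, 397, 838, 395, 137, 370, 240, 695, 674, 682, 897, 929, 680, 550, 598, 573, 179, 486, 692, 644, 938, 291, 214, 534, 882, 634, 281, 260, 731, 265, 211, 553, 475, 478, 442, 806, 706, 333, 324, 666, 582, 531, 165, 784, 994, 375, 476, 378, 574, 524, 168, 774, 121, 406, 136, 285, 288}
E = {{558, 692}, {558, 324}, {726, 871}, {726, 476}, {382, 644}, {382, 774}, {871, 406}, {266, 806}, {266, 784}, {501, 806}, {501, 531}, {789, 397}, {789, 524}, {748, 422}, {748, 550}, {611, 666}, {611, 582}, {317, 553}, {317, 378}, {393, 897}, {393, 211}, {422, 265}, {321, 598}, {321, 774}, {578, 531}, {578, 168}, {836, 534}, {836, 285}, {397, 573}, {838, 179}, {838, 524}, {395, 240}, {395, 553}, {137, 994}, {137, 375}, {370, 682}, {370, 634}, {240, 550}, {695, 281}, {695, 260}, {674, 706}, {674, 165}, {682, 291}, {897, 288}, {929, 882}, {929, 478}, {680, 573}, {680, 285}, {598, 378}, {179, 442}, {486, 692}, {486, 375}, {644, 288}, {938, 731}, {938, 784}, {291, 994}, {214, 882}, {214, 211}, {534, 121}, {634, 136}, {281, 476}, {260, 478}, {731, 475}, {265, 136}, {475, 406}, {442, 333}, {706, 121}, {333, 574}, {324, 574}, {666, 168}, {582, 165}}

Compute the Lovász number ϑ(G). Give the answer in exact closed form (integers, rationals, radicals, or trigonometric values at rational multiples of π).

71*cos(pi/71)/(cos(pi/71) + 1)

deg(475) = 2; N(475) = {731, 406}.
N(370) = {682, 634}, |N(370)| = 2.
N(524) = {789, 838}, |N(524)| = 2.
N(422) = {748, 265}, |N(422)| = 2.
Regular of degree 2 on 71 vertices: a single 71-cycle (edge-transitive).
spec(A) ≈ [2.0, 1.99217, 1.96876, 1.92993, 1.876, 1.80739, 1.72463, 1.62837, 1.51937, 1.39848, 1.26665, 1.1249, 0.97435, 0.81617, 0.6516, 0.48194, 0.3085, 0.13265, -0.04424, -0.22079, -0.3956, -0.56732, -0.7346, -0.89613, -1.05065, -1.19694, -1.33387, -1.46036, -1.57542, -1.67814, -1.76774, -1.8435, -1.90483, -1.95125, -1.98241, -1.99804] (distinct, 5 d.p.).
ϑ = −N·λ_min/(λ_max−λ_min) = −71·(-2*cos(pi/71))/(2−(-2*cos(pi/71))) = 71*cos(pi/71)/(cos(pi/71) + 1).
ϑ(G) ≈ 35.4826183.
Sandwich: α(G)=35 ≤ ϑ(G)=71*cos(pi/71)/(cos(pi/71) + 1) ≤ χ(Ḡ)=36 (both strict).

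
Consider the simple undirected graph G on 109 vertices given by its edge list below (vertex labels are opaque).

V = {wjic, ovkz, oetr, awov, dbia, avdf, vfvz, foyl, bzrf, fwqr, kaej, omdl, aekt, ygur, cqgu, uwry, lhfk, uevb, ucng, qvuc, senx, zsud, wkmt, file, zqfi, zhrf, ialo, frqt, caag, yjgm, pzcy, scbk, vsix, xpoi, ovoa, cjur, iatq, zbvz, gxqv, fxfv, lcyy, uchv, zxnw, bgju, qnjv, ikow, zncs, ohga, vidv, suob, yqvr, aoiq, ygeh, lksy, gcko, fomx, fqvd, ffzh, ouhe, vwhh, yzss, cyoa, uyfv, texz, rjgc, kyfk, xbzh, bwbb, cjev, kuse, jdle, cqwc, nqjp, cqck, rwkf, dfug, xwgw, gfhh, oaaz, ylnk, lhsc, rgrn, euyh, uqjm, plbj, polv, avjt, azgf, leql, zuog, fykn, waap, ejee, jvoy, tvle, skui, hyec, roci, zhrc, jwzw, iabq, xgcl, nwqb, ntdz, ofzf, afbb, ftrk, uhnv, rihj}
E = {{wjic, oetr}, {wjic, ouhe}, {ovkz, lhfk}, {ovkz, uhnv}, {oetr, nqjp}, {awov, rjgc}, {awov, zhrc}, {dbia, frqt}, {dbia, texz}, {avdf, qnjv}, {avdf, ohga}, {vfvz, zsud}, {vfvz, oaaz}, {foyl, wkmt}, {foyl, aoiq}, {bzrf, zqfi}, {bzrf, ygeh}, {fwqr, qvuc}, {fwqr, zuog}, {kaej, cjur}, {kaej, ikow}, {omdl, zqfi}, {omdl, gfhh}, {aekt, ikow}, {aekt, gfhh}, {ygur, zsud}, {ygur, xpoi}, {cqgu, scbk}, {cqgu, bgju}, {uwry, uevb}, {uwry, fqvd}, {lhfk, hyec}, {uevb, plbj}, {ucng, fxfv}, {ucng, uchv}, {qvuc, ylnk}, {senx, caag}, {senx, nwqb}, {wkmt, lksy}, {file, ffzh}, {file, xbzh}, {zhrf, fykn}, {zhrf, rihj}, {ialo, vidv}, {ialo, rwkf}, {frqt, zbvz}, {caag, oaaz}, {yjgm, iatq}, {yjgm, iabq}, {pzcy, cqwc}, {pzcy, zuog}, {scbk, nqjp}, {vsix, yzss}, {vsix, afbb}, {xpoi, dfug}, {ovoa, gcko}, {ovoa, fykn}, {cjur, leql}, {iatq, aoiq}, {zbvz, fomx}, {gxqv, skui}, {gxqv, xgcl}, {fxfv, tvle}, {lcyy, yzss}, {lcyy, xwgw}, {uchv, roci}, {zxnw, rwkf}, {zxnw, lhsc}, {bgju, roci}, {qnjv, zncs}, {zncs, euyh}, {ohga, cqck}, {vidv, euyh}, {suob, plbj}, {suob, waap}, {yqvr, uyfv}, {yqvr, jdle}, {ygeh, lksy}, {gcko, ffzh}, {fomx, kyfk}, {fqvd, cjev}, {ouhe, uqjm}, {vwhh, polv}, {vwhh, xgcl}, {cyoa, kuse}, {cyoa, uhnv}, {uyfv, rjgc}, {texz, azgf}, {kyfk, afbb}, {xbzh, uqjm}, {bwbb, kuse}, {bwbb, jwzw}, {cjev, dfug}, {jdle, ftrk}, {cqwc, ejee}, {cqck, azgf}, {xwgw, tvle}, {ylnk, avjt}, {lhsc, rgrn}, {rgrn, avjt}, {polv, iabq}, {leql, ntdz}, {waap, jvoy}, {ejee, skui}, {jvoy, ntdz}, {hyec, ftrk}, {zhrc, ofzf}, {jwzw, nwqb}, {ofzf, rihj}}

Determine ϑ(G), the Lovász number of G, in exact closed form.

109*cos(pi/109)/(cos(pi/109) + 1)

deg(leql) = 2; N(leql) = {cjur, ntdz}.
Vertex fxfv has 2 neighbors: ucng, tvle.
N(pzcy) = {cqwc, zuog}, |N(pzcy)| = 2.
deg(iabq) = 2; N(iabq) = {yjgm, polv}.
deg(v) = 2 for all v (|V|=109); connected 2-regular on 109 ⇒ C_{109}.
spec(A) ≈ [2.0, 1.997, 1.987, 1.97, 1.947, 1.918, 1.882, 1.839, 1.791, 1.737, 1.677, 1.611, 1.54, 1.464, 1.383, 1.298, 1.208, 1.114, 1.017, 0.916, 0.812, 0.705, 0.596, 0.485, 0.372, 0.259, 0.144, 0.029, -0.086, -0.201, -0.316, -0.429, -0.541, -0.651, -0.759, -0.864, -0.967, -1.066, -1.162, -1.253, -1.341, -1.424, -1.503, -1.576, -1.645, -1.708, -1.765, -1.816, -1.861, -1.9, -1.933, -1.959, -1.979, -1.993, -1.999] (distinct, 3 d.p.).
Lovász: ϑ = −109(-2*cos(pi/109))/(2+-(-1)*2*cos(pi/109)) = 109*cos(pi/109)/(cos(pi/109) + 1).
= 54.48868008… (decimal).
54 ≤ 109*cos(pi/109)/(cos(pi/109) + 1) ≤ 55: both strict.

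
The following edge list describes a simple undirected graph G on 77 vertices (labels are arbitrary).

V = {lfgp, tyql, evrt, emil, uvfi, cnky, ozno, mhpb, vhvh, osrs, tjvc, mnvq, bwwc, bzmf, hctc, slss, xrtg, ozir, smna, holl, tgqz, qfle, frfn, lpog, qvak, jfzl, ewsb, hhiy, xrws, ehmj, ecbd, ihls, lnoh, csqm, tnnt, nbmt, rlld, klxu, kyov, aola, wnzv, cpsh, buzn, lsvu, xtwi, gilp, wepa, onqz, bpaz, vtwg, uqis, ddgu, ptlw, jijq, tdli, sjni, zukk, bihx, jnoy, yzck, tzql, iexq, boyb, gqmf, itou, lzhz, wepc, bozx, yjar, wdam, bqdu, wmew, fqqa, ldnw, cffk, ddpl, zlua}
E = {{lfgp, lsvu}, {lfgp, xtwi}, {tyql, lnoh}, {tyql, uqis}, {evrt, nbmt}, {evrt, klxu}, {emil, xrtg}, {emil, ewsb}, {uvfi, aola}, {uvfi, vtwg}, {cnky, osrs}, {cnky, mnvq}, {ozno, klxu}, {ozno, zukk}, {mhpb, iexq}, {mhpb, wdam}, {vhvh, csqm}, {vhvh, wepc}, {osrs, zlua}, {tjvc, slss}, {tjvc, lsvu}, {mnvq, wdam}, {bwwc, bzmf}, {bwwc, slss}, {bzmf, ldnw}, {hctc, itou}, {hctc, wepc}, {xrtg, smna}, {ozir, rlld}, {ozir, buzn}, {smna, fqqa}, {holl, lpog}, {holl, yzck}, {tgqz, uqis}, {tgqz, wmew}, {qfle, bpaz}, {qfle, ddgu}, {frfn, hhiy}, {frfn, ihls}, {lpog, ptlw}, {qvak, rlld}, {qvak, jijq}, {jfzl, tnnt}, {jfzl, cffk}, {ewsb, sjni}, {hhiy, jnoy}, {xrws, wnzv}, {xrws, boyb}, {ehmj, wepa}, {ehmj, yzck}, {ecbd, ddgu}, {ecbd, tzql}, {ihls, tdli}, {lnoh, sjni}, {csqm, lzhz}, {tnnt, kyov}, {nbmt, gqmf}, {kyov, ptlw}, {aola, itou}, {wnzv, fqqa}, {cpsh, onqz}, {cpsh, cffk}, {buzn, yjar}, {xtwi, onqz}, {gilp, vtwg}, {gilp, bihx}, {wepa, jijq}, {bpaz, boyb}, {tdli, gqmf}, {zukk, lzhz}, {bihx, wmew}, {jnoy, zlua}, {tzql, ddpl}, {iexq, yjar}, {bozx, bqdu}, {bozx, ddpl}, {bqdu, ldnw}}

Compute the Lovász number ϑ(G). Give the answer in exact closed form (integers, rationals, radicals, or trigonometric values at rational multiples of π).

Vertex uqis has 2 neighbors: tyql, tgqz.
Vertex lzhz has 2 neighbors: csqm, zukk.
Vertex klxu has 2 neighbors: evrt, ozno.
N(ihls) = {frfn, tdli}, |N(ihls)| = 2.
Every vertex has degree 2 (N=77); a single 77-cycle (edge-transitive).
The 39 distinct eigenvalues: [2.0, 1.993345, 1.973425, 1.940372, 1.894406, 1.835833, 1.765043, 1.682507, 1.588774, 1.484468, 1.370283, 1.24698, 1.115377, 0.976352, 0.83083, 0.679779, 0.524203, 0.36514, 0.203646, 0.040797, -0.122323, -0.28463, -0.445042, -0.602492, -0.755933, -0.904344, -1.046736, -1.182162, -1.309721, -1.428565, -1.537901, -1.637003, -1.725211, -1.801938, -1.866673, -1.918986, -1.958528, -1.985037, -1.998336].
−77·(-2*cos(pi/77)) / ((2)−(-2*cos(pi/77))) = 77*cos(pi/77)/(cos(pi/77) + 1) = ϑ(G).
≈ 38.48397347 (to 8 d.p.).
Lovász sandwich 38 ≤ 77*cos(pi/77)/(cos(pi/77) + 1) ≤ 39: both strict.

77*cos(pi/77)/(cos(pi/77) + 1)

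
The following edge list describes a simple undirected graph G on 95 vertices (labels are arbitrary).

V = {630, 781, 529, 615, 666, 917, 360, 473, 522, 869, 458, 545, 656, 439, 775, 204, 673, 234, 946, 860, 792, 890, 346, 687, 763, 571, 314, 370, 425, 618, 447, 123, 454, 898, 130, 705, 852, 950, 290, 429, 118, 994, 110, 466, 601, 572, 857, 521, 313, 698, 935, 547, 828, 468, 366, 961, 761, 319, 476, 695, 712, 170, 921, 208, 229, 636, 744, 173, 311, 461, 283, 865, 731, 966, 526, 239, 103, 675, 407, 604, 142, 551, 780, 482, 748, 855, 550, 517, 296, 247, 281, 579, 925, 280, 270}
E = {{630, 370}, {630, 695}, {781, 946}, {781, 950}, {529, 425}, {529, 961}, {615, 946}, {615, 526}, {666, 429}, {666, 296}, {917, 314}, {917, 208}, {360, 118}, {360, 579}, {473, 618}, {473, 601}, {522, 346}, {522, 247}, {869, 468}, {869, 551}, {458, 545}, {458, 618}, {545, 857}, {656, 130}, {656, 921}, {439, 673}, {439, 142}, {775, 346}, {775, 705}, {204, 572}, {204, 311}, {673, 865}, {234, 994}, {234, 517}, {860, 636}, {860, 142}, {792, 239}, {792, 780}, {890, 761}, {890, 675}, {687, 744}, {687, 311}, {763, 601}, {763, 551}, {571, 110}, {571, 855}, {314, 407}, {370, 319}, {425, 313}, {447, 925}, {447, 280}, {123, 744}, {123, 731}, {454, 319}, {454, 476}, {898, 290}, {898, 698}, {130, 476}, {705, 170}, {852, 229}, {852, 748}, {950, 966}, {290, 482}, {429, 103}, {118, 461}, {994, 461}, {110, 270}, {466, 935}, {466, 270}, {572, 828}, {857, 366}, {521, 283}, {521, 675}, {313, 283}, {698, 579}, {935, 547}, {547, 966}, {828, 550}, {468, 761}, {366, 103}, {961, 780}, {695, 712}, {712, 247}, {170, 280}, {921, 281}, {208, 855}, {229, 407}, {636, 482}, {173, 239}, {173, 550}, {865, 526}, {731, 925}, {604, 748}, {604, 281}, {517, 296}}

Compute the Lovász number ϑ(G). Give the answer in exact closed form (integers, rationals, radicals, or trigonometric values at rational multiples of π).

Vertex 781 has 2 neighbors: 946, 950.
Vertex 311 has 2 neighbors: 204, 687.
N(966) = {950, 547}, |N(966)| = 2.
Vertex 775 has 2 neighbors: 346, 705.
Every vertex has degree 2 (N=95); a single 95-cycle (edge-transitive).
spec(A) ≈ [2.0, 1.996, 1.983, 1.961, 1.93, 1.892, 1.845, 1.789, 1.727, 1.656, 1.578, 1.494, 1.402, 1.305, 1.202, 1.094, 0.981, 0.864, 0.742, 0.618, 0.491, 0.362, 0.231, 0.099, -0.033, -0.165, -0.297, -0.427, -0.555, -0.681, -0.803, -0.923, -1.038, -1.149, -1.254, -1.355, -1.449, -1.537, -1.618, -1.692, -1.759, -1.818, -1.869, -1.912, -1.947, -1.973, -1.99, -1.999] (distinct, 3 d.p.).
Lovász: ϑ = −95(-2*cos(pi/95))/(2+-(-1)*2*cos(pi/95)) = 95*cos(pi/95)/(cos(pi/95) + 1).
ϑ(G) ≈ 47.4870.
Lovász sandwich 47 ≤ 95*cos(pi/95)/(cos(pi/95) + 1) ≤ 48: both strict.

95*cos(pi/95)/(cos(pi/95) + 1)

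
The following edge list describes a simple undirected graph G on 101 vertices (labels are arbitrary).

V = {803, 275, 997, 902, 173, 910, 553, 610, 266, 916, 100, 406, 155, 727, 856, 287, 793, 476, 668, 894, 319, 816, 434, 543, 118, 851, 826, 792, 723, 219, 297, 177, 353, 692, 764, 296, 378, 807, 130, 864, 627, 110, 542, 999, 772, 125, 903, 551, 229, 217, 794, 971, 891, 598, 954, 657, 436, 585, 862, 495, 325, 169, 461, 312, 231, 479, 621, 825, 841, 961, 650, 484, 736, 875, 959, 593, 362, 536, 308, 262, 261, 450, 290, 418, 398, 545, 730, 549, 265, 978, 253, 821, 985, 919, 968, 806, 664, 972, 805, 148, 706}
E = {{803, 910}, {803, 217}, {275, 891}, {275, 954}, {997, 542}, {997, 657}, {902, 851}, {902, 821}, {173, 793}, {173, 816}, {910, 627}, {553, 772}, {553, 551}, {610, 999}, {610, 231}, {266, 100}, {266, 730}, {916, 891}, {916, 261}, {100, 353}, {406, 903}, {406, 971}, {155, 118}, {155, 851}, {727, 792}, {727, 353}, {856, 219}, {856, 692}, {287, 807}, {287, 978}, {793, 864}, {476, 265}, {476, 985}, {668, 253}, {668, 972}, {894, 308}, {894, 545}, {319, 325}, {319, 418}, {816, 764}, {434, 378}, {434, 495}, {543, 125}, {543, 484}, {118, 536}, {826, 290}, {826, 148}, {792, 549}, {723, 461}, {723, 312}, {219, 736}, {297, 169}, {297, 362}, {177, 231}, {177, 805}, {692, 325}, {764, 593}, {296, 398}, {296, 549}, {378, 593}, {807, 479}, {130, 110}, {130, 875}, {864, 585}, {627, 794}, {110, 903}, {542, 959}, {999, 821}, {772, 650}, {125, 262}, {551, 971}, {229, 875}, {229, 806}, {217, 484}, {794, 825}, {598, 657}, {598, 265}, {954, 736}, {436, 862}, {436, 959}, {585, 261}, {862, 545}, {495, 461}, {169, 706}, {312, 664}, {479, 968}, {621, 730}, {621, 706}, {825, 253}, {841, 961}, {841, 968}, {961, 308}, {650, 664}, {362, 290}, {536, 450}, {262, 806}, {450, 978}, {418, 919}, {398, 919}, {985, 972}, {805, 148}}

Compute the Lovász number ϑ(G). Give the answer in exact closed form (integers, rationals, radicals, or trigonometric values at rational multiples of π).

N(130) = {110, 875}, |N(130)| = 2.
deg(902) = 2; N(902) = {851, 821}.
Vertex 792 has 2 neighbors: 727, 549.
deg(862) = 2; N(862) = {436, 545}.
2-regular, N=101; connected 2-regular on 101 ⇒ C_{101}.
Distinct eigenvalues (to 3 d.p.): [2.0, 1.996, 1.985, 1.965, 1.938, 1.904, 1.862, 1.813, 1.757, 1.695, 1.625, 1.55, 1.468, 1.381, 1.288, 1.191, 1.088, 0.982, 0.872, 0.758, 0.642, 0.523, 0.402, 0.279, 0.155, 0.031, -0.093, -0.217, -0.34, -0.462, -0.582, -0.7, -0.815, -0.927, -1.036, -1.14, -1.24, -1.335, -1.425, -1.51, -1.588, -1.661, -1.727, -1.786, -1.839, -1.884, -1.922, -1.953, -1.976, -1.991, -1.999].
With N=101: ϑ(G) = 101·(-(-1)*2*cos(pi/101))/(2−(-2*cos(pi/101))) = 101*cos(pi/101)/(cos(pi/101) + 1).
= 50.48778317… (decimal).
Lovász sandwich 50 ≤ 101*cos(pi/101)/(cos(pi/101) + 1) ≤ 51: both strict.

101*cos(pi/101)/(cos(pi/101) + 1)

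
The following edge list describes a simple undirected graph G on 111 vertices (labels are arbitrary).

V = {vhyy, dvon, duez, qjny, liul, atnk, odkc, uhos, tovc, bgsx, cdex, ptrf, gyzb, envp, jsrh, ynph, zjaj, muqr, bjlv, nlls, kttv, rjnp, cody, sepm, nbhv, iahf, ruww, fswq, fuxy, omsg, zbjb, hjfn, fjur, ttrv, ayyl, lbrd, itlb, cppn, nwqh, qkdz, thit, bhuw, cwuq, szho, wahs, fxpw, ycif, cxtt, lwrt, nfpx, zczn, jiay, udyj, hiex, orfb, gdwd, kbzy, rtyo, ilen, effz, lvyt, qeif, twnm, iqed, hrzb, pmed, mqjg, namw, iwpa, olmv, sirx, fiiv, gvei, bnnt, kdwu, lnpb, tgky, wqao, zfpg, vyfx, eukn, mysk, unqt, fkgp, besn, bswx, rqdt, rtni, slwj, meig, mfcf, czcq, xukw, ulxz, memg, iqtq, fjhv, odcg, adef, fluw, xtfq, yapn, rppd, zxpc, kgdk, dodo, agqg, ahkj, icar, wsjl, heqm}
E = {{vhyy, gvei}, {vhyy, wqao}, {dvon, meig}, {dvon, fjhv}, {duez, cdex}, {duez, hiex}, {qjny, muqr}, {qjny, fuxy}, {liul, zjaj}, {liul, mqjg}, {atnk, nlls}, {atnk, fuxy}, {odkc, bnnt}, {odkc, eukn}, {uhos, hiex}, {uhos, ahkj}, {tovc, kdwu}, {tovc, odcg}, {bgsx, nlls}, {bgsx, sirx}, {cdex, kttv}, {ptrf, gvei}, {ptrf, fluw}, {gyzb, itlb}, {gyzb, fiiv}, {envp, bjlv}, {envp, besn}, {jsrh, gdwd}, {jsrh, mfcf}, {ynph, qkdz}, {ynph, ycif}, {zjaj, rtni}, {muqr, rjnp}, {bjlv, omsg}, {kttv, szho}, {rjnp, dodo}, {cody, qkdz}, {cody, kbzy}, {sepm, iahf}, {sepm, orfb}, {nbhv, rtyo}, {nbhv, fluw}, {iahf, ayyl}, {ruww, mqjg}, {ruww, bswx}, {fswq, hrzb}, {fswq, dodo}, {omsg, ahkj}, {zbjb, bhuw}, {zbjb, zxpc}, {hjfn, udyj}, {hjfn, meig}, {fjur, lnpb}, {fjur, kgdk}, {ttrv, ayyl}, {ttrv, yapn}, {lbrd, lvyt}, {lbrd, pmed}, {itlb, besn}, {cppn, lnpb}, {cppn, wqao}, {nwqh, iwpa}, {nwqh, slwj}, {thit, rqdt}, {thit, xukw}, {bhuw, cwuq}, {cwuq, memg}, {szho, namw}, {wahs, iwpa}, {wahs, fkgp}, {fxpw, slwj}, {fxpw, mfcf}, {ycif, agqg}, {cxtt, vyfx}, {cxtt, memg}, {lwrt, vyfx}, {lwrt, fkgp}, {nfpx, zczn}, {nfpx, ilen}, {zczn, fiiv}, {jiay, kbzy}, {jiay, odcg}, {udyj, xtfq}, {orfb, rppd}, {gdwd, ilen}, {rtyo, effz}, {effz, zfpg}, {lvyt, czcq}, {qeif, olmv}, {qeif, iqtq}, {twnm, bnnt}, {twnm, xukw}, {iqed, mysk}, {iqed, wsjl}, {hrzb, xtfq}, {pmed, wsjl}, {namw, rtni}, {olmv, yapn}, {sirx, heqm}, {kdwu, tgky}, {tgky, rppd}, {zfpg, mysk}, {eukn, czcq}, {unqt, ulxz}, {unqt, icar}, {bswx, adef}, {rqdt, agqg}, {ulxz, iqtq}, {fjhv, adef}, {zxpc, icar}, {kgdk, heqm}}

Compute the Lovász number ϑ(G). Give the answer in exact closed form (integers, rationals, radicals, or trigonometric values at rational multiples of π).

Vertex muqr has 2 neighbors: qjny, rjnp.
N(iqed) = {mysk, wsjl}, |N(iqed)| = 2.
Vertex cody has 2 neighbors: qkdz, kbzy.
deg(odcg) = 2; N(odcg) = {tovc, jiay}.
G on 111 vertices is 2-regular; the odd cycle C_{111}.
The 56 distinct eigenvalues: [2.0, 1.9968, 1.9872, 1.97123, 1.94895, 1.92043, 1.88575, 1.84504, 1.79841, 1.74603, 1.68805, 1.62466, 1.55607, 1.4825, 1.40417, 1.32135, 1.23429, 1.14329, 1.04861, 0.95058, 0.84951, 0.74571, 0.63953, 0.53129, 0.42136, 0.31007, 0.19779, 0.08488, -0.0283, -0.1414, -0.25404, -0.36586, -0.47652, -0.58565, -0.6929, -0.79793, -0.90041, -1.0, -1.09639, -1.18927, -1.27833, -1.36331, -1.44391, -1.51989, -1.591, -1.65702, -1.71773, -1.77293, -1.82246, -1.86614, -1.90385, -1.93547, -1.96088, -1.98001, -1.99279, -1.9992].
Lovász (edge-transitive): ϑ = −111·(-2*cos(pi/111))/((2)−(-2*cos(pi/111))) = 111*cos(pi/111)/(cos(pi/111) + 1).
ϑ(G) ≈ 55.488884097.
Lovász sandwich 55 ≤ 111*cos(pi/111)/(cos(pi/111) + 1) ≤ 56: both strict.

111*cos(pi/111)/(cos(pi/111) + 1)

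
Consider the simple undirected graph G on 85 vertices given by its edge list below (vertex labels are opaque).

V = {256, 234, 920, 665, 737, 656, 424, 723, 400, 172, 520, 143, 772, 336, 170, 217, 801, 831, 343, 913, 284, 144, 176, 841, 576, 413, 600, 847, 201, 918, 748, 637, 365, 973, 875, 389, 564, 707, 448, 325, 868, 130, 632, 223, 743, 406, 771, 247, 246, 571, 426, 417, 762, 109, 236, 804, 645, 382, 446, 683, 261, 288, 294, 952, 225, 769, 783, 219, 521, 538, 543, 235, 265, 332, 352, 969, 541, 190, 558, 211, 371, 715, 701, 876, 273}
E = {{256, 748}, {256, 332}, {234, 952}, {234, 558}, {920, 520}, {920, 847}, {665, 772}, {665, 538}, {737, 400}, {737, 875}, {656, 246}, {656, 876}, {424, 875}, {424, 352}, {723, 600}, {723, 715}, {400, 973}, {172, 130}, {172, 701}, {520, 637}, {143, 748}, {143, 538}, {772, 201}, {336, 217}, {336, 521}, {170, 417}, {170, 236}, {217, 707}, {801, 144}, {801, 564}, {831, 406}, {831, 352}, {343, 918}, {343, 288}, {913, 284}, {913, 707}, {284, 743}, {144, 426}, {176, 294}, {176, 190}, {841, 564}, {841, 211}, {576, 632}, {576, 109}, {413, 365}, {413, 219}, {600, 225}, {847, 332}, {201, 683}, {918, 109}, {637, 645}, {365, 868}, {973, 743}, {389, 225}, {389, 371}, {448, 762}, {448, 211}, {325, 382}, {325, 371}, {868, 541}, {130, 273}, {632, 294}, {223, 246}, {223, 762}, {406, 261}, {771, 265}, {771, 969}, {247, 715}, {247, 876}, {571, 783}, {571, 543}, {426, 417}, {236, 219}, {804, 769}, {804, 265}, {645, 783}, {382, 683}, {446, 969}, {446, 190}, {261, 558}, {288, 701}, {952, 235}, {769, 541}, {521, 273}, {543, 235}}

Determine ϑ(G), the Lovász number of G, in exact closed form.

deg(737) = 2; N(737) = {400, 875}.
deg(273) = 2; N(273) = {130, 521}.
Vertex 294 has 2 neighbors: 176, 632.
Vertex 325 has 2 neighbors: 382, 371.
G on 85 vertices is 2-regular; connected 2-regular on 85 ⇒ C_{85}.
The 43 distinct eigenvalues: [2.0, 1.995, 1.978, 1.951, 1.913, 1.865, 1.806, 1.738, 1.66, 1.573, 1.478, 1.374, 1.263, 1.145, 1.021, 0.891, 0.757, 0.618, 0.476, 0.331, 0.185, 0.037, -0.111, -0.258, -0.404, -0.547, -0.688, -0.825, -0.957, -1.084, -1.205, -1.32, -1.427, -1.527, -1.618, -1.7, -1.774, -1.837, -1.89, -1.933, -1.966, -1.988, -1.999].
With N=85: ϑ(G) = 85·(-(-1)*2*cos(pi/85))/(2−(-2*cos(pi/85))) = 85*cos(pi/85)/(cos(pi/85) + 1).
ϑ(G) ≈ 42.4854826.
α=42, χ(Ḡ)=43; ϑ=85*cos(pi/85)/(cos(pi/85) + 1) lies between (both strict).

85*cos(pi/85)/(cos(pi/85) + 1)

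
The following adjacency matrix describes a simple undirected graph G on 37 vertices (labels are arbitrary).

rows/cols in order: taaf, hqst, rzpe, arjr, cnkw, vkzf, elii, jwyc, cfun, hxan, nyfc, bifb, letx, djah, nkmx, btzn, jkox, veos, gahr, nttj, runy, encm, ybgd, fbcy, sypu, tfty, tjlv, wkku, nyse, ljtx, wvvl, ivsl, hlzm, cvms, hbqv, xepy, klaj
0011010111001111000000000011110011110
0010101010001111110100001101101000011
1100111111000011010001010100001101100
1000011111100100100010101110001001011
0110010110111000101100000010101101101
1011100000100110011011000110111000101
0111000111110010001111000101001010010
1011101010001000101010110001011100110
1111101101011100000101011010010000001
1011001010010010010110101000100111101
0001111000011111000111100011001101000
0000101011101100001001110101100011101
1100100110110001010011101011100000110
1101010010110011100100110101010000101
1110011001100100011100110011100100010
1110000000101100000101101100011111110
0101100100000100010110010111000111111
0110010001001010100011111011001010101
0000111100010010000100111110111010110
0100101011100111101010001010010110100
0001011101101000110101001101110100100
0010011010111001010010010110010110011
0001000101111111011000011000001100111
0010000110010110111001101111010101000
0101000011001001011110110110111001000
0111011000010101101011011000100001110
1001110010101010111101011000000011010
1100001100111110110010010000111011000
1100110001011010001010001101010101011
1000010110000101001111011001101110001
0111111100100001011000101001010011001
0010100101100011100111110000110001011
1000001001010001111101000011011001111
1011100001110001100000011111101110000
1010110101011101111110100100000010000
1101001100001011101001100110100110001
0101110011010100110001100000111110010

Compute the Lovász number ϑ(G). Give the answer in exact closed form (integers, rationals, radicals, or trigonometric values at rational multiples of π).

sqrt(37)

Vertex hxan has 18 neighbors: taaf, rzpe, arjr, elii, cfun, bifb, nkmx, veos, nttj, runy, ybgd, sypu, nyse, ivsl, hlzm, cvms, hbqv, klaj.
deg(bifb) = 18; N(bifb) = {cnkw, elii, cfun, hxan, nyfc, letx, djah, gahr, encm, ybgd, fbcy, tfty, wkku, nyse, hlzm, cvms, hbqv, klaj}.
deg(cvms) = 18; N(cvms) = {taaf, rzpe, arjr, cnkw, hxan, nyfc, bifb, btzn, jkox, fbcy, sypu, tfty, tjlv, wkku, nyse, wvvl, ivsl, hlzm}.
N(fbcy) = {rzpe, jwyc, cfun, bifb, djah, nkmx, jkox, veos, gahr, encm, ybgd, sypu, tfty, tjlv, wkku, ljtx, ivsl, cvms}, |N(fbcy)| = 18.
G on 37 vertices is 18-regular; Paley(37): SR with (k,λ,μ)=(18,8,9).
spec(A) ≈ [18.0, 2.541381, -3.541381] (distinct, 6 d.p.).
Lovász: ϑ = −37(-sqrt(37)/2 - 1/2)/(18+-(-sqrt(37)/2 - 1/2)) = sqrt(37).
= 6.082763… (decimal).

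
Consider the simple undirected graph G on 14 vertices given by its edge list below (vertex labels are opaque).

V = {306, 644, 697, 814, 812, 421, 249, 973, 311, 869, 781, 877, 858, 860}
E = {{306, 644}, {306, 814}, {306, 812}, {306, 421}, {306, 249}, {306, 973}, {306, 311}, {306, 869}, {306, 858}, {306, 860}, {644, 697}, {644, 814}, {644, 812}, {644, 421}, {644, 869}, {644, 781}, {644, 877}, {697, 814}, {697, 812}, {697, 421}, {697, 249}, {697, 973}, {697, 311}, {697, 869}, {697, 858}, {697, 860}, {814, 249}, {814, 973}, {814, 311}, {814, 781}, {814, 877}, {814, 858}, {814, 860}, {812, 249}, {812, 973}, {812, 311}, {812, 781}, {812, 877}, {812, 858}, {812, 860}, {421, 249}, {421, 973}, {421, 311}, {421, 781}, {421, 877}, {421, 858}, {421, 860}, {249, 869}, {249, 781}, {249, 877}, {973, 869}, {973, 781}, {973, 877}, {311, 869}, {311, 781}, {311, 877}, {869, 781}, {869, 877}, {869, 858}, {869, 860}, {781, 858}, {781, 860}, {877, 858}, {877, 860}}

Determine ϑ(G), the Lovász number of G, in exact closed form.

6

N(306) = {644, 814, 812, 421, 249, 973, 311, 869, 858, 860}, |N(306)| = 10.
Vertex 869 has 10 neighbors: 306, 644, 697, 249, 973, 311, 781, 877, 858, 860.
N(877) = {644, 814, 812, 421, 249, 973, 311, 869, 858, 860}, |N(877)| = 10.
N(812) = {306, 644, 697, 249, 973, 311, 781, 877, 858, 860}, |N(812)| = 10.
Complete 3-partite, parts [6, 4, 4]: perfect, ϑ = α = 6.
Numerically 6.00000000.
α=6, χ(Ḡ)=6; ϑ=6 lies between (collapsed).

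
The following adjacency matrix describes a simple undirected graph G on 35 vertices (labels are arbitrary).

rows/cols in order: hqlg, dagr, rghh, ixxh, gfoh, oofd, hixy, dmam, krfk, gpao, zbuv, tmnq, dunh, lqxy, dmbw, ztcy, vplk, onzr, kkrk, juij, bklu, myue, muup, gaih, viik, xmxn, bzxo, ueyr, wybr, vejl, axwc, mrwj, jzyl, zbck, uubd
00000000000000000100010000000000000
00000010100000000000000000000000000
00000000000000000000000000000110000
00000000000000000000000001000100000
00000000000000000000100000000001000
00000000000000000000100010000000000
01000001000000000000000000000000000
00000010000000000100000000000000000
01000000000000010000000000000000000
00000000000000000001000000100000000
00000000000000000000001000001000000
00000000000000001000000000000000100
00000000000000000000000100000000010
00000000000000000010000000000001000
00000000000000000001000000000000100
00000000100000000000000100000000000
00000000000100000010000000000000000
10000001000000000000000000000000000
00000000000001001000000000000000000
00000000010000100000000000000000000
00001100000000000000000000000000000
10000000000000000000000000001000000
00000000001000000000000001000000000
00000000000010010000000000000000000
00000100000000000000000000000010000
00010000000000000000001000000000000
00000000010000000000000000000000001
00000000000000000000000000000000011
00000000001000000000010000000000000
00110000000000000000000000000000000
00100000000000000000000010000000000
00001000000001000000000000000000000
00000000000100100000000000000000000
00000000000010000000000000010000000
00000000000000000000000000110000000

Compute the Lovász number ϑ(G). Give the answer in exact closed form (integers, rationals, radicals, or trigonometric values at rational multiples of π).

N(uubd) = {bzxo, ueyr}, |N(uubd)| = 2.
deg(hixy) = 2; N(hixy) = {dagr, dmam}.
N(ztcy) = {krfk, gaih}, |N(ztcy)| = 2.
N(kkrk) = {lqxy, vplk}, |N(kkrk)| = 2.
G on 35 vertices is 2-regular; the odd cycle C_{35}.
The 18 distinct eigenvalues: [2.0, 1.9679, 1.8725, 1.7169, 1.5061, 1.247, 0.9477, 0.618, 0.2685, -0.0897, -0.445, -0.7861, -1.1018, -1.3821, -1.618, -1.8019, -1.9279, -1.9919].
With N=35: ϑ(G) = 35·(-(-1)*2*cos(pi/35))/(2−(-2*cos(pi/35))) = 35*cos(pi/35)/(cos(pi/35) + 1).
Numerically 17.46470.
Lovász sandwich 17 ≤ 35*cos(pi/35)/(cos(pi/35) + 1) ≤ 18: both strict.

35*cos(pi/35)/(cos(pi/35) + 1)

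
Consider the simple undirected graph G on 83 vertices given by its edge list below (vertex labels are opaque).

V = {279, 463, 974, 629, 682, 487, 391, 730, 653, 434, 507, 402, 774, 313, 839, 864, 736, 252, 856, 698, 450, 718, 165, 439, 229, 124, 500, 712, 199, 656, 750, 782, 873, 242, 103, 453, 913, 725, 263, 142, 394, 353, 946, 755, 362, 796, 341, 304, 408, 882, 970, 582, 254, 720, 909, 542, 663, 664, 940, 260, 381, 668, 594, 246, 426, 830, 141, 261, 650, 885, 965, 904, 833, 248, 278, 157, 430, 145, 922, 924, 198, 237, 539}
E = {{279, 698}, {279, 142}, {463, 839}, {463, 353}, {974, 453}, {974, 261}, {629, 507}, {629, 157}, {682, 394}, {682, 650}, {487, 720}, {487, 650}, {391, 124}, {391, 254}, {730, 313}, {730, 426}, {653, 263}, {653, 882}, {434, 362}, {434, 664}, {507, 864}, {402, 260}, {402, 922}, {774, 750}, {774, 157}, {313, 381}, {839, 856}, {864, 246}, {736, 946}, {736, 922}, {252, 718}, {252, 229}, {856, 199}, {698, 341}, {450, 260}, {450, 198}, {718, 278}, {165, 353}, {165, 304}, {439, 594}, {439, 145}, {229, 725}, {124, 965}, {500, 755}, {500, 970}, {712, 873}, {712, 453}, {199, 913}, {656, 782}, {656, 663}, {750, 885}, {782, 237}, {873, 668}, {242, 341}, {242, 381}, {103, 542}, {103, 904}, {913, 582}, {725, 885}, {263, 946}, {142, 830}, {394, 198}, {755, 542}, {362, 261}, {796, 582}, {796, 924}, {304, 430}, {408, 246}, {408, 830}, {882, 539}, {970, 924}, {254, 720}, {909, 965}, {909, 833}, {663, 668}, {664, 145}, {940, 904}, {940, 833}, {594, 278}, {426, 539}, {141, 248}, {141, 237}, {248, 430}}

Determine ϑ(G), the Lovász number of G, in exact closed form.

83*cos(pi/83)/(cos(pi/83) + 1)

deg(260) = 2; N(260) = {402, 450}.
deg(487) = 2; N(487) = {720, 650}.
Vertex 278 has 2 neighbors: 718, 594.
Vertex 252 has 2 neighbors: 718, 229.
deg(v) = 2 for all v (|V|=83); a single 83-cycle (edge-transitive).
spec(A) ≈ [2.0, 1.994272, 1.977121, 1.948645, 1.909008, 1.858436, 1.797219, 1.725708, 1.644312, 1.553498, 1.453785, 1.345745, 1.229997, 1.107203, 0.978068, 0.84333, 0.703762, 0.560163, 0.413355, 0.264179, 0.113491, -0.037848, -0.18897, -0.33901, -0.487108, -0.632415, -0.774101, -0.911352, -1.043383, -1.169438, -1.288794, -1.400768, -1.504719, -1.600051, -1.686218, -1.762726, -1.829138, -1.885072, -1.930209, -1.96429, -1.98712, -1.998568] (distinct, 6 d.p.).
With N=83: ϑ(G) = 83·(-(-1)*2*cos(pi/83))/(2−(-2*cos(pi/83))) = 83*cos(pi/83)/(cos(pi/83) + 1).
Numerically 41.48513259.
Lovász sandwich 41 ≤ 83*cos(pi/83)/(cos(pi/83) + 1) ≤ 42: both strict.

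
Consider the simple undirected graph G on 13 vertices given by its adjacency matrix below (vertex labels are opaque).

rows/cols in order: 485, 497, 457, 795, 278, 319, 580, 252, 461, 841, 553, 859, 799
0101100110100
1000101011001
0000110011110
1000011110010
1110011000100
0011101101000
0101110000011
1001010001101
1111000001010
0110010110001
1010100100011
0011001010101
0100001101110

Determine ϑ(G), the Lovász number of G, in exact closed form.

sqrt(13)

deg(497) = 6; N(497) = {485, 278, 580, 461, 841, 799}.
Vertex 859 has 6 neighbors: 457, 795, 580, 461, 553, 799.
Vertex 485 has 6 neighbors: 497, 795, 278, 252, 461, 553.
Vertex 278 has 6 neighbors: 485, 497, 457, 319, 580, 553.
G on 13 vertices is 6-regular; SR(13,6,2,3) — a Paley graph.
A has 3 distinct eigenvalues ≈ [6.0, 1.3028, -2.3028].
−13·(-sqrt(13)/2 - 1/2) / ((6)−(-sqrt(13)/2 - 1/2)) = sqrt(13) = ϑ(G).
≈ 3.605551275 (to 9 d.p.).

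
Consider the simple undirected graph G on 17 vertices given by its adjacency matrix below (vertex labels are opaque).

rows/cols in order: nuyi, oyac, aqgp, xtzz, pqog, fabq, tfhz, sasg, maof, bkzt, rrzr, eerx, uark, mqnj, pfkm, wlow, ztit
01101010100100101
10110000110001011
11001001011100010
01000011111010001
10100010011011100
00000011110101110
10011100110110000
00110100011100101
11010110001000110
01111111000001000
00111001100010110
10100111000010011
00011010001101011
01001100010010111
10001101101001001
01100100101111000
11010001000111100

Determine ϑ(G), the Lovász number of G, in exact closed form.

sqrt(17)

deg(bkzt) = 8; N(bkzt) = {oyac, aqgp, xtzz, pqog, fabq, tfhz, sasg, mqnj}.
deg(maof) = 8; N(maof) = {nuyi, oyac, xtzz, fabq, tfhz, rrzr, pfkm, wlow}.
N(rrzr) = {aqgp, xtzz, pqog, sasg, maof, uark, pfkm, wlow}, |N(rrzr)| = 8.
Vertex fabq has 8 neighbors: tfhz, sasg, maof, bkzt, eerx, mqnj, pfkm, wlow.
8-regular, N=17; strongly regular (17,8,3,4).
spec(A) ≈ [8.0, 1.56155, -2.56155] (distinct, 5 d.p.).
λ_max=8, λ_min=-sqrt(17)/2 - 1/2; ϑ = −17·λ_min/(λ_max−λ_min) = sqrt(17).
≈ 4.12310563 (to 8 d.p.).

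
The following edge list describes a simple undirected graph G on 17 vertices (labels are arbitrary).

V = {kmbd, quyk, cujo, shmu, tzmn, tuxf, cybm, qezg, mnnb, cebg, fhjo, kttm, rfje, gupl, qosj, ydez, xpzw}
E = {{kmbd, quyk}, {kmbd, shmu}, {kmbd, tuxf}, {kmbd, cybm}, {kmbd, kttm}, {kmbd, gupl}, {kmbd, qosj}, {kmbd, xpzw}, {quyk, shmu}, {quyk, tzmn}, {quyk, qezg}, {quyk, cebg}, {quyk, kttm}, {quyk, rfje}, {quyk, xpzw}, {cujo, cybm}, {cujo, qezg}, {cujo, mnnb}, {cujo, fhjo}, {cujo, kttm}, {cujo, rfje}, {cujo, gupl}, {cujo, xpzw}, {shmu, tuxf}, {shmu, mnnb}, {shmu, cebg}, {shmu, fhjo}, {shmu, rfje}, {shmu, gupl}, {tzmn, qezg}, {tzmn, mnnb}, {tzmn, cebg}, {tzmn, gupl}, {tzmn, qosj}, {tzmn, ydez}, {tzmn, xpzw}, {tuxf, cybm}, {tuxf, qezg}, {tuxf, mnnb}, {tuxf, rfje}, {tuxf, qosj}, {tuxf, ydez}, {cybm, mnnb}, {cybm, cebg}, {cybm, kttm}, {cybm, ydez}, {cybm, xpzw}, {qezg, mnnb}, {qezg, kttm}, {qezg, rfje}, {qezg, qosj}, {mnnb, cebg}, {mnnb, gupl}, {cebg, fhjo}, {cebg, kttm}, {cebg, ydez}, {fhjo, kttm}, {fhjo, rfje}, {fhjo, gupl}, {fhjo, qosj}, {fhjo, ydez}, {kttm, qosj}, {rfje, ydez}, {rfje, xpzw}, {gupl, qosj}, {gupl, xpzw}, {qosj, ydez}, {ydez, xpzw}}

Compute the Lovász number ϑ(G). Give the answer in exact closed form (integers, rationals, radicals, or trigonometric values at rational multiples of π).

sqrt(17)

Vertex mnnb has 8 neighbors: cujo, shmu, tzmn, tuxf, cybm, qezg, cebg, gupl.
deg(cebg) = 8; N(cebg) = {quyk, shmu, tzmn, cybm, mnnb, fhjo, kttm, ydez}.
Vertex gupl has 8 neighbors: kmbd, cujo, shmu, tzmn, mnnb, fhjo, qosj, xpzw.
Vertex xpzw has 8 neighbors: kmbd, quyk, cujo, tzmn, cybm, rfje, gupl, ydez.
Every vertex has degree 8 (N=17); SR(17,8,3,4) — a Paley graph.
Distinct eigenvalues (to 5 d.p.): [8.0, 1.56155, -2.56155].
Lovász (edge-transitive): ϑ = −17·(-sqrt(17)/2 - 1/2)/((8)−(-sqrt(17)/2 - 1/2)) = sqrt(17).
≈ 4.12311 (to 5 d.p.).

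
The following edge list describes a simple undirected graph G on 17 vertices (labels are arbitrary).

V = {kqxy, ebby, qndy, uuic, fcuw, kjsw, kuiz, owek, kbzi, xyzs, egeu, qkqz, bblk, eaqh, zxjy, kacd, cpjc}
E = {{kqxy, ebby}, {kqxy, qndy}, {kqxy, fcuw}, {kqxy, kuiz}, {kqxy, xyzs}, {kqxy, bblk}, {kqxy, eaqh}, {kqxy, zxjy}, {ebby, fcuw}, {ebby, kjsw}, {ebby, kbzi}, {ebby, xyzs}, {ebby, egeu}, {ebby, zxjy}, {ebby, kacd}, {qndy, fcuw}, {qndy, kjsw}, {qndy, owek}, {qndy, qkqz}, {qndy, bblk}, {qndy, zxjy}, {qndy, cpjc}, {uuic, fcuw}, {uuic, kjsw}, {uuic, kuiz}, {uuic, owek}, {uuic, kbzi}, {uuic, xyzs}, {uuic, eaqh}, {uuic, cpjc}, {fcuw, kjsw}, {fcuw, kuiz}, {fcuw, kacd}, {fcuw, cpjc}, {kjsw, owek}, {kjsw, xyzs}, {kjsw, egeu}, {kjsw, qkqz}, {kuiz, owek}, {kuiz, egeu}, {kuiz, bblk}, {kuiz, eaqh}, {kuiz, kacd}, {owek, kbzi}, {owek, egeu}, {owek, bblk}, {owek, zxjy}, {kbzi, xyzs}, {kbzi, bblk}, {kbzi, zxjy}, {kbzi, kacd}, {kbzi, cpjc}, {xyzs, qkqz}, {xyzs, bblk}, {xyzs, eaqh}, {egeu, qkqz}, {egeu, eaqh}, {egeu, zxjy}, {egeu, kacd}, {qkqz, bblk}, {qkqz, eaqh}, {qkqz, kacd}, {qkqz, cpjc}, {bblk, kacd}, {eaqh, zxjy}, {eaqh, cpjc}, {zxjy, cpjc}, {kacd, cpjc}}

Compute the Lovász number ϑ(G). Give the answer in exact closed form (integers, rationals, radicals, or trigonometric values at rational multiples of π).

N(owek) = {qndy, uuic, kjsw, kuiz, kbzi, egeu, bblk, zxjy}, |N(owek)| = 8.
N(xyzs) = {kqxy, ebby, uuic, kjsw, kbzi, qkqz, bblk, eaqh}, |N(xyzs)| = 8.
N(uuic) = {fcuw, kjsw, kuiz, owek, kbzi, xyzs, eaqh, cpjc}, |N(uuic)| = 8.
Vertex qkqz has 8 neighbors: qndy, kjsw, xyzs, egeu, bblk, eaqh, kacd, cpjc.
Every vertex has degree 8 (N=17); strongly regular (17,8,3,4).
spec(A) ≈ [8.0, 1.5616, -2.5616] (distinct, 4 d.p.).
−17·(-sqrt(17)/2 - 1/2) / ((8)−(-sqrt(17)/2 - 1/2)) = sqrt(17) = ϑ(G).
≈ 4.12310563 (to 8 d.p.).

sqrt(17)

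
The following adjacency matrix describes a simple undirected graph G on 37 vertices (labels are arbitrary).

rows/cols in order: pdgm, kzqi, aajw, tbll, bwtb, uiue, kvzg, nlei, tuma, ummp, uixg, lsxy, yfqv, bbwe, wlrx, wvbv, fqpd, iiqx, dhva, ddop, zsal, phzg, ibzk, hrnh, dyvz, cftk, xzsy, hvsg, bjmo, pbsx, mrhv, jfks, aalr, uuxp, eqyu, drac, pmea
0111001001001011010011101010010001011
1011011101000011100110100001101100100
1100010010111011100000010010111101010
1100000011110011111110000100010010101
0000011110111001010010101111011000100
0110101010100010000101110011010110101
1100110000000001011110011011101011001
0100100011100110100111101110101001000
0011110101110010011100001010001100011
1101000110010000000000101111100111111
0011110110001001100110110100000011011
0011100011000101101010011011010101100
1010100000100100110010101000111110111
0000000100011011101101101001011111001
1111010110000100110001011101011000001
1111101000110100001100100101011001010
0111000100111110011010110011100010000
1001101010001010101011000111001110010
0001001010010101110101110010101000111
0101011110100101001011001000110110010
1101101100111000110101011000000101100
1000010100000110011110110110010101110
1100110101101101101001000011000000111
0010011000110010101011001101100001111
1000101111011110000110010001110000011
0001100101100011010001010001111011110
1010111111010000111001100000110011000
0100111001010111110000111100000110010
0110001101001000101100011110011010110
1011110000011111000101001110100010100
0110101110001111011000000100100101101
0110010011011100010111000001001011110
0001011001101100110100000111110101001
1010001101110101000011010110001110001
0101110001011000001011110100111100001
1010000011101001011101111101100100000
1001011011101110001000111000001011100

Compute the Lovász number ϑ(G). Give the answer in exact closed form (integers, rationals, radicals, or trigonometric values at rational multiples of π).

N(ummp) = {pdgm, kzqi, tbll, nlei, tuma, lsxy, ibzk, dyvz, cftk, xzsy, hvsg, bjmo, jfks, aalr, uuxp, eqyu, drac, pmea}, |N(ummp)| = 18.
Vertex ddop has 18 neighbors: kzqi, tbll, uiue, kvzg, nlei, tuma, uixg, bbwe, wvbv, dhva, zsal, phzg, dyvz, bjmo, pbsx, jfks, aalr, drac.
N(dyvz) = {pdgm, bwtb, kvzg, nlei, tuma, ummp, lsxy, yfqv, bbwe, wlrx, ddop, zsal, hrnh, hvsg, bjmo, pbsx, drac, pmea}, |N(dyvz)| = 18.
deg(bwtb) = 18; N(bwtb) = {uiue, kvzg, nlei, tuma, uixg, lsxy, yfqv, wvbv, iiqx, zsal, ibzk, dyvz, cftk, xzsy, hvsg, pbsx, mrhv, eqyu}.
37-vertex 18-regular graph: SR(37,18,8,9) — a Paley graph.
The 3 distinct eigenvalues: [18.0, 2.5414, -3.5414].
Lovász (edge-transitive): ϑ = −37·(-sqrt(37)/2 - 1/2)/((18)−(-sqrt(37)/2 - 1/2)) = sqrt(37).
≈ 6.08276 (to 5 d.p.).

sqrt(37)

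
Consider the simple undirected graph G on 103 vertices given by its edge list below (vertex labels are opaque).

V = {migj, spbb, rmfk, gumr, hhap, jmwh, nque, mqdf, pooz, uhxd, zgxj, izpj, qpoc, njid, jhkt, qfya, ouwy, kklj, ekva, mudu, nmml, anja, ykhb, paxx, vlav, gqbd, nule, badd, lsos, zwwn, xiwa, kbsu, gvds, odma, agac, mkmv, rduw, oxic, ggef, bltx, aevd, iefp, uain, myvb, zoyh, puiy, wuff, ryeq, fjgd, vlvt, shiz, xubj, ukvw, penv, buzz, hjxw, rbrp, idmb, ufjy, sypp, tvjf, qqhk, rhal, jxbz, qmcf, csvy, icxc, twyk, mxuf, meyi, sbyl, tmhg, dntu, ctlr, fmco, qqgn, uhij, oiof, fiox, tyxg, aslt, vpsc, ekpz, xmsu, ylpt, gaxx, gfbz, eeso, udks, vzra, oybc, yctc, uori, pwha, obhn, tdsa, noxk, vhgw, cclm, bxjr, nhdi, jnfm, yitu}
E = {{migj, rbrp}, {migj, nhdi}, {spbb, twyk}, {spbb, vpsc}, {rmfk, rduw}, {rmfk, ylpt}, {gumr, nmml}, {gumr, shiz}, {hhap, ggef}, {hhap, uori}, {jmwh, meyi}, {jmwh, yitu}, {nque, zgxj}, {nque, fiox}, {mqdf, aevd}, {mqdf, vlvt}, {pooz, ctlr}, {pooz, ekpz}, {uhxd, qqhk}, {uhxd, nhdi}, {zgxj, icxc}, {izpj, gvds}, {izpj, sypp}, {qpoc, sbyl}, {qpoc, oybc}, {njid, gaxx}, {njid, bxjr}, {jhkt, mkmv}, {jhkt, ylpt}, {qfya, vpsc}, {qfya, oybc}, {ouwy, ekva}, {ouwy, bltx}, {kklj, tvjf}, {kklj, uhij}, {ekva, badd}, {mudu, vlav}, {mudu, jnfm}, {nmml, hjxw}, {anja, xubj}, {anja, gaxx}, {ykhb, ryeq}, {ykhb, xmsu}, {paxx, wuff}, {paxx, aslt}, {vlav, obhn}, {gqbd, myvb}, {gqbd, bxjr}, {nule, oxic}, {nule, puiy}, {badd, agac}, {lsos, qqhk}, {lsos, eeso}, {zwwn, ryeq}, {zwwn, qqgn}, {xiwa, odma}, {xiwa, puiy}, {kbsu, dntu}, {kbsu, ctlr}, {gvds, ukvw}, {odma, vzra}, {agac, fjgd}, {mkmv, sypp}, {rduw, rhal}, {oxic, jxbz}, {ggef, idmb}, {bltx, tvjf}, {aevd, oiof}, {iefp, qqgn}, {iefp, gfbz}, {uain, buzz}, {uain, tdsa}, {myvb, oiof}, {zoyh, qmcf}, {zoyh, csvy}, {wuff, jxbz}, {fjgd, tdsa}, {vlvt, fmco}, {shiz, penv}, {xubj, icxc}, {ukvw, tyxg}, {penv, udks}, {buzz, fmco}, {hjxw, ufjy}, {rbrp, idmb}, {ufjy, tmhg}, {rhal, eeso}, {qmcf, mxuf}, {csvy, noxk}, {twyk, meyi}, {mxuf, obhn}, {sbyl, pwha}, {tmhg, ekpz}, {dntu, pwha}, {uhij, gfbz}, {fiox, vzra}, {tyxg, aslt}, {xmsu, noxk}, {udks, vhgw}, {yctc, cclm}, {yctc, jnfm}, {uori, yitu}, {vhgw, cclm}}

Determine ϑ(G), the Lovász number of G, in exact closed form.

103*cos(pi/103)/(cos(pi/103) + 1)

N(gaxx) = {njid, anja}, |N(gaxx)| = 2.
deg(mqdf) = 2; N(mqdf) = {aevd, vlvt}.
deg(sbyl) = 2; N(sbyl) = {qpoc, pwha}.
N(ggef) = {hhap, idmb}, |N(ggef)| = 2.
Regular of degree 2 on 103 vertices: this is C_{103}, the 103-cycle.
A has 52 distinct eigenvalues ≈ [2.0, 1.99628, 1.985134, 1.966602, 1.940755, 1.907689, 1.867525, 1.820414, 1.766531, 1.706077, 1.639275, 1.566376, 1.487649, 1.403389, 1.313908, 1.219538, 1.120632, 1.017558, 0.910698, 0.80045, 0.687224, 0.571442, 0.453534, 0.333938, 0.213101, 0.091471, -0.0305, -0.152357, -0.273647, -0.393919, -0.512726, -0.629626, -0.744183, -0.855972, -0.964576, -1.069593, -1.17063, -1.267312, -1.35928, -1.446192, -1.527723, -1.603572, -1.673454, -1.737112, -1.794307, -1.844828, -1.888485, -1.925117, -1.954588, -1.976787, -1.991633, -1.99907].
λ_max=2, λ_min=-2*cos(pi/103); ϑ = −103·λ_min/(λ_max−λ_min) = 103*cos(pi/103)/(cos(pi/103) + 1).
≈ 51.4880205 (to 7 d.p.).
51 ≤ 103*cos(pi/103)/(cos(pi/103) + 1) ≤ 52: both strict.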